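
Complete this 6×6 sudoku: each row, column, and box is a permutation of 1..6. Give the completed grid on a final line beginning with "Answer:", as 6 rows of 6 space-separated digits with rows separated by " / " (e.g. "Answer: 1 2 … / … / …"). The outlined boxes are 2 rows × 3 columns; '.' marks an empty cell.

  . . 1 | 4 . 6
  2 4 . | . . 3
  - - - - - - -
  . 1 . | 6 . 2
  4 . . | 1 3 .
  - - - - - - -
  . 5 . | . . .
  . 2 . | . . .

Step 1. [r2c3∈{5,6}] r2c3 is the only open cell in row 2 admitting 6, so r2c3=6.
Step 2. [r4c6∈{5}] nothing but 5 survives at r4c6. So r4c6=5.
Step 3. [r2c5∈{1,5}] r2c5 is the only open cell in row 2 admitting 1 ⇒ r2c5=1.
Step 4. [r1c1∈{3,5}] 5 has one home in box 1: r1c1. So r1c1=5.
Step 5. [r3c1∈{3}] only 3 remains possible at r3c1 ⇒ r3c1=3.
Step 6. [r6c5∈{4,5,6}] r6c5 is the only open cell in col 5 admitting 5 ⇒ r6c5=5.
Step 7. [r5c5∈{2,4,6}] r5c5 is the only open cell in col 5 admitting 6. So r5c5=6.
Step 8. [r6c4∈{3}] r6c4 has the single candidate 3, so r6c4=3.
Step 9. [r6c3∈{4}] r6c3 has the single candidate 4, so r6c3=4.
Step 10. [r5c1∈{1}] r5c1 has the single candidate 1. So r5c1=1.
Step 11. [r3c5∈{4}] nothing but 4 survives at r3c5, so r3c5=4.
Step 12. [r2c4∈{5}] only 5 remains possible at r2c4 ⇒ r2c4=5.
Step 13. [r1c5∈{2}] r1c5's peers cover all but 2. So r1c5=2.
Step 14. [r1c2∈{3}] r1c2's peers cover all but 3 ⇒ r1c2=3.
Step 15. [r3c3∈{5}] r3c3's peers cover all but 5, so r3c3=5.
Step 16. [r5c4∈{2}] r5c4's peers cover all but 2, so r5c4=2.
Step 17. [r6c6∈{1}] r6c6 is down to just 1, so r6c6=1.
Step 18. [r6c1∈{6}] nothing but 6 survives at r6c1 ⇒ r6c1=6.
Step 19. [r5c3∈{3}] r5c3's peers cover all but 3 ⇒ r5c3=3.
Step 20. [r4c3∈{2}] only 2 remains possible at r4c3. So r4c3=2.
Step 21. [r5c6∈{4}] r5c6 has the single candidate 4 ⇒ r5c6=4.
Step 22. [r4c2∈{6}] r4c2's peers cover all but 6 ⇒ r4c2=6.

Answer: 5 3 1 4 2 6 / 2 4 6 5 1 3 / 3 1 5 6 4 2 / 4 6 2 1 3 5 / 1 5 3 2 6 4 / 6 2 4 3 5 1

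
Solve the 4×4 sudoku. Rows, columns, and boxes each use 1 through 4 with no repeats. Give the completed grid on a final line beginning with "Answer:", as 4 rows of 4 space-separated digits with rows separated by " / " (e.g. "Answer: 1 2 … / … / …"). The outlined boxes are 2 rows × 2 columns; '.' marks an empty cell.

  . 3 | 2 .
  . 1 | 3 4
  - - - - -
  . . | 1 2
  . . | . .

Step 1. [r3c2∈{4}] r3c2's peers cover all but 4. So r3c2=4.
Step 2. [r4c1∈{1,2,3}] row 4 places 1 nowhere but r4c1, so r4c1=1.
Step 3. [r4c3∈{4}] only 4 remains possible at r4c3, so r4c3=4.
Step 4. [r4c2∈{2}] r4c2 has the single candidate 2. So r4c2=2.
Step 5. [r1c4∈{1}] r1c4 is down to just 1 ⇒ r1c4=1.
Step 6. [r3c1∈{3}] r3c1 has the single candidate 3 ⇒ r3c1=3.
Step 7. [r1c1∈{4}] r1c1's peers cover all but 4, so r1c1=4.
Step 8. [r4c4∈{3}] r4c4 is down to just 3, so r4c4=3.
Step 9. [r2c1∈{2}] only 2 remains possible at r2c1, so r2c1=2.

Answer: 4 3 2 1 / 2 1 3 4 / 3 4 1 2 / 1 2 4 3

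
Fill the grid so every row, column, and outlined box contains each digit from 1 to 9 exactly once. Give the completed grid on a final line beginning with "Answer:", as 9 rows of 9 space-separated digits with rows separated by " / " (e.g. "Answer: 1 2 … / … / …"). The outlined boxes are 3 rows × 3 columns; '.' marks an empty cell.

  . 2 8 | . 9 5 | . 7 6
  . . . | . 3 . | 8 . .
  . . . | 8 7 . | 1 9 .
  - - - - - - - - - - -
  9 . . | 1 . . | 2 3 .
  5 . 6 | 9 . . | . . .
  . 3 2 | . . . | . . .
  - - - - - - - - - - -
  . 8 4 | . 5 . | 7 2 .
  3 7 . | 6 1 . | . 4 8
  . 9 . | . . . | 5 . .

Step 1. [r5c7∈{4}] r5c7 has the single candidate 4, so r5c7=4.
Step 2. [r8c6∈{2,9}] r8c6 is the only open cell in row 8 admitting 2 ⇒ r8c6=2.
Step 3. [r1c1∈{1,4}] row 1 places 1 nowhere but r1c1 ⇒ r1c1=1.
Step 4. [r7c9∈{1,3,9}] row 7 places 1 nowhere but r7c9. So r7c9=1.
Step 5. [r4c2∈{4}] r4c2's peers cover all but 4 ⇒ r4c2=4.
Step 6. [r4c9∈{5,7}] in row 4, 5 fits only at r4c9, so r4c9=5.
Step 7. [r1c4∈{4}] r1c4 is down to just 4. So r1c4=4.
Step 8. [r3c6∈{6}] only 6 remains possible at r3c6 ⇒ r3c6=6.
Step 9. [r6c1∈{7,8}] in col 1, 8 fits only at r6c1 ⇒ r6c1=8.
Step 10. [r5c6∈{3,7,8}] row 5 places 3 nowhere but r5c6, so r5c6=3.
Step 11. [r3c9∈{2,3,4}] row 3 places 2 nowhere but r3c9, so r3c9=2.
Step 12. [r6c7∈{6,9}] r6c7 is the only open cell in col 7 admitting 6 ⇒ r6c7=6.
Step 13. [r3c2∈{5}] only 5 remains possible at r3c2 ⇒ r3c2=5.
Step 14. [r2c1∈{4,6,7}] across col 1, 7 lands solely at r2c1, so r2c1=7.
Step 15. [r5c8∈{1,8}] across col 8, 8 lands solely at r5c8. So r5c8=8.
Step 16. [r6c5∈{4}] nothing but 4 survives at r6c5. So r6c5=4.
Step 17. [r6c6∈{7}] r6c6 is down to just 7. So r6c6=7.
Step 18. [r4c6∈{8}] r4c6 has the single candidate 8, so r4c6=8.
Step 19. [r7c4∈{3}] nothing but 3 survives at r7c4. So r7c4=3.
Step 20. [r9c1∈{2,6}] 2 has one home in row 9: r9c1 ⇒ r9c1=2.
Step 21. [r9c5∈{8}] r9c5 is down to just 8 ⇒ r9c5=8.
Step 22. [r9c8∈{6}] r9c8 is down to just 6. So r9c8=6.
Step 23. [r6c9∈{9}] nothing but 9 survives at r6c9. So r6c9=9.
Step 24. [r7c1∈{6}] r7c1 is down to just 6. So r7c1=6.
Step 25. [r2c4∈{2}] only 2 remains possible at r2c4, so r2c4=2.
Step 26. [r2c8∈{5}] nothing but 5 survives at r2c8 ⇒ r2c8=5.
Step 27. [r3c1∈{4}] r3c1 has the single candidate 4, so r3c1=4.
Step 28. [r4c3∈{7}] r4c3's peers cover all but 7, so r4c3=7.
Step 29. [r5c9∈{7}] r5c9's peers cover all but 7. So r5c9=7.
Step 30. [r9c3∈{1}] nothing but 1 survives at r9c3 ⇒ r9c3=1.
Step 31. [r2c3∈{9}] r2c3's peers cover all but 9, so r2c3=9.
Step 32. [r8c7∈{9}] r8c7 has the single candidate 9 ⇒ r8c7=9.
Step 33. [r4c5∈{6}] r4c5 is down to just 6, so r4c5=6.
Step 34. [r9c9∈{3}] r9c9 has the single candidate 3 ⇒ r9c9=3.
Step 35. [r8c3∈{5}] r8c3 is down to just 5. So r8c3=5.
Step 36. [r5c5∈{2}] r5c5 has the single candidate 2. So r5c5=2.
Step 37. [r6c8∈{1}] r6c8's peers cover all but 1. So r6c8=1.
Step 38. [r9c6∈{4}] only 4 remains possible at r9c6 ⇒ r9c6=4.
Step 39. [r5c2∈{1}] nothing but 1 survives at r5c2, so r5c2=1.
Step 40. [r7c6∈{9}] r7c6 is down to just 9. So r7c6=9.
Step 41. [r1c7∈{3}] r1c7 is down to just 3. So r1c7=3.
Step 42. [r2c2∈{6}] r2c2's peers cover all but 6, so r2c2=6.
Step 43. [r2c9∈{4}] r2c9 is down to just 4. So r2c9=4.
Step 44. [r2c6∈{1}] r2c6 is down to just 1, so r2c6=1.
Step 45. [r9c4∈{7}] only 7 remains possible at r9c4 ⇒ r9c4=7.
Step 46. [r6c4∈{5}] only 5 remains possible at r6c4 ⇒ r6c4=5.
Step 47. [r3c3∈{3}] r3c3's peers cover all but 3. So r3c3=3.

Answer: 1 2 8 4 9 5 3 7 6 / 7 6 9 2 3 1 8 5 4 / 4 5 3 8 7 6 1 9 2 / 9 4 7 1 6 8 2 3 5 / 5 1 6 9 2 3 4 8 7 / 8 3 2 5 4 7 6 1 9 / 6 8 4 3 5 9 7 2 1 / 3 7 5 6 1 2 9 4 8 / 2 9 1 7 8 4 5 6 3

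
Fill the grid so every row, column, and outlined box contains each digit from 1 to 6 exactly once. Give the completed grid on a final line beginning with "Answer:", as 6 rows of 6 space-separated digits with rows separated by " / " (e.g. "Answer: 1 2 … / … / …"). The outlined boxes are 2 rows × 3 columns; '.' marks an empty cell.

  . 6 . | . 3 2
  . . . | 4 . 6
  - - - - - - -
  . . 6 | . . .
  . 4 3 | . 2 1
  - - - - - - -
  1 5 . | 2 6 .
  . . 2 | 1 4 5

Step 1. [r1c4∈{5}] nothing but 5 survives at r1c4 ⇒ r1c4=5.
Step 2. [r1c3∈{1,4}] row 1 places 1 nowhere but r1c3 ⇒ r1c3=1.
Step 3. [r6c2∈{3}] only 3 remains possible at r6c2, so r6c2=3.
Step 4. [r2c1∈{2,3,5}] in row 2, 3 fits only at r2c1, so r2c1=3.
Step 5. [r3c1∈{2,5}] col 1 places 2 nowhere but r3c1 ⇒ r3c1=2.
Step 6. [r3c6∈{3,4}] across row 3, 4 lands solely at r3c6 ⇒ r3c6=4.
Step 7. [r2c5∈{1}] nothing but 1 survives at r2c5 ⇒ r2c5=1.
Step 8. [r3c2∈{1}] r3c2's peers cover all but 1, so r3c2=1.
Step 9. [r6c1∈{6}] r6c1 is down to just 6, so r6c1=6.
Step 10. [r3c5∈{5}] nothing but 5 survives at r3c5, so r3c5=5.
Step 11. [r1c1∈{4}] r1c1 has the single candidate 4. So r1c1=4.
Step 12. [r5c6∈{3}] r5c6 has the single candidate 3. So r5c6=3.
Step 13. [r4c4∈{6}] r4c4 has the single candidate 6. So r4c4=6.
Step 14. [r4c1∈{5}] nothing but 5 survives at r4c1, so r4c1=5.
Step 15. [r5c3∈{4}] only 4 remains possible at r5c3 ⇒ r5c3=4.
Step 16. [r2c3∈{5}] r2c3's peers cover all but 5 ⇒ r2c3=5.
Step 17. [r3c4∈{3}] nothing but 3 survives at r3c4. So r3c4=3.
Step 18. [r2c2∈{2}] r2c2 is down to just 2, so r2c2=2.

Answer: 4 6 1 5 3 2 / 3 2 5 4 1 6 / 2 1 6 3 5 4 / 5 4 3 6 2 1 / 1 5 4 2 6 3 / 6 3 2 1 4 5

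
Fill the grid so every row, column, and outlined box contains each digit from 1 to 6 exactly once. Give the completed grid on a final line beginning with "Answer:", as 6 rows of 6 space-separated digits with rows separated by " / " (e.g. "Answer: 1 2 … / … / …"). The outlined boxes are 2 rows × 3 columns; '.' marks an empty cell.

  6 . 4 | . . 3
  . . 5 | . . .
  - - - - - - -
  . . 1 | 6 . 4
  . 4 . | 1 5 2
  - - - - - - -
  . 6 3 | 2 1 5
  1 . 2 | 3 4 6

Step 1. [r4c1∈{3}] only 3 remains possible at r4c1. So r4c1=3.
Step 2. [r2c1∈{2}] r2c1 is down to just 2. So r2c1=2.
Step 3. [r2c2∈{1,3}] 3 has one home in row 2: r2c2 ⇒ r2c2=3.
Step 4. [r6c2∈{5}] r6c2 has the single candidate 5. So r6c2=5.
Step 5. [r2c5∈{6}] only 6 remains possible at r2c5 ⇒ r2c5=6.
Step 6. [r2c6∈{1}] r2c6's peers cover all but 1 ⇒ r2c6=1.
Step 7. [r1c4∈{5}] r1c4 is down to just 5 ⇒ r1c4=5.
Step 8. [r4c3∈{6}] nothing but 6 survives at r4c3 ⇒ r4c3=6.
Step 9. [r2c4∈{4}] r2c4's peers cover all but 4 ⇒ r2c4=4.
Step 10. [r1c2∈{1}] r1c2 has the single candidate 1. So r1c2=1.
Step 11. [r3c2∈{2}] r3c2's peers cover all but 2. So r3c2=2.
Step 12. [r3c1∈{5}] nothing but 5 survives at r3c1, so r3c1=5.
Step 13. [r5c1∈{4}] r5c1's peers cover all but 4 ⇒ r5c1=4.
Step 14. [r1c5∈{2}] r1c5's peers cover all but 2. So r1c5=2.
Step 15. [r3c5∈{3}] r3c5's peers cover all but 3. So r3c5=3.

Answer: 6 1 4 5 2 3 / 2 3 5 4 6 1 / 5 2 1 6 3 4 / 3 4 6 1 5 2 / 4 6 3 2 1 5 / 1 5 2 3 4 6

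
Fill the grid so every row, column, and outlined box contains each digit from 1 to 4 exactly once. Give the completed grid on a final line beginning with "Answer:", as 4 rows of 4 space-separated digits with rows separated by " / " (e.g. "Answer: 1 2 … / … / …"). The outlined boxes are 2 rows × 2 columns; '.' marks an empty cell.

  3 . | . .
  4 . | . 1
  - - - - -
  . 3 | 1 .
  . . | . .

Step 1. [r4c2∈{1,2,4}] in col 2, 4 fits only at r4c2, so r4c2=4.
Step 2. [r3c1∈{2}] r3c1's peers cover all but 2. So r3c1=2.
Step 3. [r1c3∈{2,4}] 4 has one home in col 3: r1c3, so r1c3=4.
Step 4. [r1c4∈{2}] r1c4 is down to just 2. So r1c4=2.
Step 5. [r4c4∈{3}] nothing but 3 survives at r4c4. So r4c4=3.
Step 6. [r3c4∈{4}] nothing but 4 survives at r3c4, so r3c4=4.
Step 7. [r2c2∈{2}] r2c2 is down to just 2 ⇒ r2c2=2.
Step 8. [r2c3∈{3}] r2c3 is down to just 3 ⇒ r2c3=3.
Step 9. [r4c1∈{1}] r4c1's peers cover all but 1, so r4c1=1.
Step 10. [r4c3∈{2}] nothing but 2 survives at r4c3 ⇒ r4c3=2.
Step 11. [r1c2∈{1}] only 1 remains possible at r1c2, so r1c2=1.

Answer: 3 1 4 2 / 4 2 3 1 / 2 3 1 4 / 1 4 2 3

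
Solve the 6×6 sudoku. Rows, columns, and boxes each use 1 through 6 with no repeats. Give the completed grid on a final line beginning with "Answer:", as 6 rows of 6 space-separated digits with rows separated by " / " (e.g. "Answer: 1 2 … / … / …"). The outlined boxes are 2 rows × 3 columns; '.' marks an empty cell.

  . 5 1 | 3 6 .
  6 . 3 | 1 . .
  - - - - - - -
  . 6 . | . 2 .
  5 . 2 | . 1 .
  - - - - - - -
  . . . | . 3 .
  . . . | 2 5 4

Step 1. [r1c1∈{2,4}] across row 1, 4 lands solely at r1c1, so r1c1=4.
Step 2. [r5c4∈{6}] r5c4 is down to just 6. So r5c4=6.
Step 3. [r3c1∈{1,3}] across row 3, 1 lands solely at r3c1 ⇒ r3c1=1.
Step 4. [r4c2∈{3,4}] box 3 places 3 nowhere but r4c2. So r4c2=3.
Step 5. [r5c2∈{1,2,4}] in col 2, 4 fits only at r5c2 ⇒ r5c2=4.
Step 6. [r2c6∈{2,5}] 5 has one home in row 2: r2c6. So r2c6=5.
Step 7. [r3c3∈{4}] r3c3's peers cover all but 4 ⇒ r3c3=4.
Step 8. [r3c4∈{5}] only 5 remains possible at r3c4 ⇒ r3c4=5.
Step 9. [r6c1∈{3}] r6c1 is down to just 3 ⇒ r6c1=3.
Step 10. [r2c5∈{4}] only 4 remains possible at r2c5, so r2c5=4.
Step 11. [r4c4∈{4}] only 4 remains possible at r4c4 ⇒ r4c4=4.
Step 12. [r5c6∈{1}] r5c6's peers cover all but 1 ⇒ r5c6=1.
Step 13. [r5c1∈{2}] r5c1's peers cover all but 2 ⇒ r5c1=2.
Step 14. [r6c3∈{6}] r6c3's peers cover all but 6 ⇒ r6c3=6.
Step 15. [r6c2∈{1}] r6c2 is down to just 1 ⇒ r6c2=1.
Step 16. [r3c6∈{3}] r3c6 has the single candidate 3, so r3c6=3.
Step 17. [r5c3∈{5}] r5c3 has the single candidate 5. So r5c3=5.
Step 18. [r2c2∈{2}] only 2 remains possible at r2c2, so r2c2=2.
Step 19. [r1c6∈{2}] r1c6 has the single candidate 2 ⇒ r1c6=2.
Step 20. [r4c6∈{6}] r4c6's peers cover all but 6. So r4c6=6.

Answer: 4 5 1 3 6 2 / 6 2 3 1 4 5 / 1 6 4 5 2 3 / 5 3 2 4 1 6 / 2 4 5 6 3 1 / 3 1 6 2 5 4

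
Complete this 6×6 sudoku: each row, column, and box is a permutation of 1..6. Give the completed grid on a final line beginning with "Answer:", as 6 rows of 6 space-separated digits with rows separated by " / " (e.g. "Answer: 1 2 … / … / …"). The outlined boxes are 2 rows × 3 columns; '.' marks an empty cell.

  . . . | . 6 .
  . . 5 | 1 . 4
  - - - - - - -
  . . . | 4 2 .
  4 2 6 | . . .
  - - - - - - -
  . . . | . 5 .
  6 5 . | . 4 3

Step 1. [r5c6∈{1,2,6}] 1 has one home in box 6: r5c6 ⇒ r5c6=1.
Step 2. [r2c5∈{3}] r2c5 is down to just 3 ⇒ r2c5=3.
Step 3. [r1c6∈{2,5}] 2 has one home in col 6: r1c6, so r1c6=2.
Step 4. [r3c1∈{1,3,5}] across col 1, 5 lands solely at r3c1 ⇒ r3c1=5.
Step 5. [r6c3∈{1,2}] 1 has one home in row 6: r6c3. So r6c3=1.
Step 6. [r5c3∈{2,3,4}] col 3 places 2 nowhere but r5c3, so r5c3=2.
Step 7. [r3c2∈{1,3}] 1 has one home in row 3: r3c2 ⇒ r3c2=1.
Step 8. [r5c1∈{3}] r5c1's peers cover all but 3 ⇒ r5c1=3.
Step 9. [r1c3∈{3,4}] in col 3, 4 fits only at r1c3. So r1c3=4.
Step 10. [r1c4∈{5}] nothing but 5 survives at r1c4, so r1c4=5.
Step 11. [r4c5∈{1}] r4c5 is down to just 1. So r4c5=1.
Step 12. [r3c6∈{6}] r3c6 is down to just 6 ⇒ r3c6=6.
Step 13. [r4c6∈{5}] only 5 remains possible at r4c6. So r4c6=5.
Step 14. [r2c1∈{2}] nothing but 2 survives at r2c1. So r2c1=2.
Step 15. [r6c4∈{2}] nothing but 2 survives at r6c4, so r6c4=2.
Step 16. [r1c2∈{3}] only 3 remains possible at r1c2, so r1c2=3.
Step 17. [r5c2∈{4}] r5c2's peers cover all but 4 ⇒ r5c2=4.
Step 18. [r1c1∈{1}] r1c1 has the single candidate 1, so r1c1=1.
Step 19. [r5c4∈{6}] r5c4's peers cover all but 6 ⇒ r5c4=6.
Step 20. [r3c3∈{3}] r3c3 is down to just 3, so r3c3=3.
Step 21. [r4c4∈{3}] r4c4's peers cover all but 3, so r4c4=3.
Step 22. [r2c2∈{6}] nothing but 6 survives at r2c2 ⇒ r2c2=6.

Answer: 1 3 4 5 6 2 / 2 6 5 1 3 4 / 5 1 3 4 2 6 / 4 2 6 3 1 5 / 3 4 2 6 5 1 / 6 5 1 2 4 3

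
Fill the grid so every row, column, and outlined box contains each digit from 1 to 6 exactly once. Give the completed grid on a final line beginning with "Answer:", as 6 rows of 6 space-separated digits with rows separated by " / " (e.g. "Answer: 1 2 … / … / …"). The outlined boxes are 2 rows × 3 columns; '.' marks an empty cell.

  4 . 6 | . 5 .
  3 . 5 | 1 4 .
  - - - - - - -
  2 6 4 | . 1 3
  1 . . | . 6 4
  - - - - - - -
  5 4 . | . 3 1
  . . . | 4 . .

Step 1. [r1c6∈{2}] r1c6 has the single candidate 2, so r1c6=2.
Step 2. [r6c3∈{1,2,3}] r6c3 is the only open cell in col 3 admitting 1, so r6c3=1.
Step 3. [r6c2∈{2,3}] across row 6, 3 lands solely at r6c2. So r6c2=3.
Step 4. [r5c4∈{2,6}] r5c4 is the only open cell in row 5 admitting 6, so r5c4=6.
Step 5. [r3c4∈{5}] r3c4's peers cover all but 5 ⇒ r3c4=5.
Step 6. [r5c3∈{2}] nothing but 2 survives at r5c3, so r5c3=2.
Step 7. [r6c5∈{2}] r6c5 has the single candidate 2, so r6c5=2.
Step 8. [r1c4∈{3}] only 3 remains possible at r1c4 ⇒ r1c4=3.
Step 9. [r4c2∈{5}] only 5 remains possible at r4c2 ⇒ r4c2=5.
Step 10. [r6c1∈{6}] r6c1 has the single candidate 6, so r6c1=6.
Step 11. [r2c6∈{6}] only 6 remains possible at r2c6 ⇒ r2c6=6.
Step 12. [r6c6∈{5}] nothing but 5 survives at r6c6, so r6c6=5.
Step 13. [r2c2∈{2}] r2c2 has the single candidate 2. So r2c2=2.
Step 14. [r4c4∈{2}] r4c4 is down to just 2. So r4c4=2.
Step 15. [r4c3∈{3}] nothing but 3 survives at r4c3. So r4c3=3.
Step 16. [r1c2∈{1}] r1c2 has the single candidate 1. So r1c2=1.

Answer: 4 1 6 3 5 2 / 3 2 5 1 4 6 / 2 6 4 5 1 3 / 1 5 3 2 6 4 / 5 4 2 6 3 1 / 6 3 1 4 2 5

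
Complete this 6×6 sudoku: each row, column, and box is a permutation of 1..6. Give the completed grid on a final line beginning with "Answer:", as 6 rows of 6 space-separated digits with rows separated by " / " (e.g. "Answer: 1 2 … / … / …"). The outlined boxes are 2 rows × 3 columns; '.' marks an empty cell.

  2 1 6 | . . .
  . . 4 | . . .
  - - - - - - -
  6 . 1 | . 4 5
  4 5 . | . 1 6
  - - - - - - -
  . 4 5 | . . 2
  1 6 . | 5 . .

Step 1. [r6c5∈{3}] only 3 remains possible at r6c5 ⇒ r6c5=3.
Step 2. [r2c2∈{3}] only 3 remains possible at r2c2. So r2c2=3.
Step 3. [r2c5∈{2,5,6}] in col 5, 2 fits only at r2c5 ⇒ r2c5=2.
Step 4. [r3c4∈{2,3}] 3 has one home in row 3: r3c4, so r3c4=3.
Step 5. [r2c4∈{1,6}] in row 2, 6 fits only at r2c4, so r2c4=6.
Step 6. [r4c4∈{2}] r4c4 has the single candidate 2 ⇒ r4c4=2.
Step 7. [r1c4∈{4}] r1c4 has the single candidate 4 ⇒ r1c4=4.
Step 8. [r1c5∈{5}] only 5 remains possible at r1c5. So r1c5=5.
Step 9. [r6c6∈{4}] r6c6's peers cover all but 4 ⇒ r6c6=4.
Step 10. [r6c3∈{2}] r6c3 has the single candidate 2 ⇒ r6c3=2.
Step 11. [r2c1∈{5}] r2c1 has the single candidate 5 ⇒ r2c1=5.
Step 12. [r5c4∈{1}] r5c4 is down to just 1. So r5c4=1.
Step 13. [r5c1∈{3}] only 3 remains possible at r5c1 ⇒ r5c1=3.
Step 14. [r4c3∈{3}] r4c3 is down to just 3. So r4c3=3.
Step 15. [r3c2∈{2}] nothing but 2 survives at r3c2, so r3c2=2.
Step 16. [r1c6∈{3}] only 3 remains possible at r1c6 ⇒ r1c6=3.
Step 17. [r5c5∈{6}] nothing but 6 survives at r5c5 ⇒ r5c5=6.
Step 18. [r2c6∈{1}] r2c6's peers cover all but 1. So r2c6=1.

Answer: 2 1 6 4 5 3 / 5 3 4 6 2 1 / 6 2 1 3 4 5 / 4 5 3 2 1 6 / 3 4 5 1 6 2 / 1 6 2 5 3 4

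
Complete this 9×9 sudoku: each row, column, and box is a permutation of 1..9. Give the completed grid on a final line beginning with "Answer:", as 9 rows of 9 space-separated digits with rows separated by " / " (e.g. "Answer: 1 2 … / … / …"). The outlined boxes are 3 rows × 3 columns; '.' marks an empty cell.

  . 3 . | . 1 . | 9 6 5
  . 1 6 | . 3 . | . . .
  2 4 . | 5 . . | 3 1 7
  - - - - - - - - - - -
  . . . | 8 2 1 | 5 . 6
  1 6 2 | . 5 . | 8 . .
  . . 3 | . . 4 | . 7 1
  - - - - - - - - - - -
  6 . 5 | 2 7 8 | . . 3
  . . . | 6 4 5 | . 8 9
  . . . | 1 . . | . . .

Step 1. [r7c8∈{4}] r7c8 is down to just 4 ⇒ r7c8=4.
Step 2. [r6c4∈{9}] only 9 remains possible at r6c4. So r6c4=9.
Step 3. [r9c9∈{2}] r9c9 has the single candidate 2 ⇒ r9c9=2.
Step 4. [r9c5∈{9}] r9c5's peers cover all but 9. So r9c5=9.
Step 5. [r2c1∈{5,7,8,9}] in row 2, 5 fits only at r2c1, so r2c1=5.
Step 6. [r4c1∈{4,7,9}] across col 1, 9 lands solely at r4c1. So r4c1=9.
Step 7. [r9c1∈{3,4,7,8}] 4 has one home in col 1: r9c1 ⇒ r9c1=4.
Step 8. [r5c4∈{3,7}] 3 has one home in col 4: r5c4 ⇒ r5c4=3.
Step 9. [r2c6∈{2,7,9}] across row 2, 9 lands solely at r2c6. So r2c6=9.
Step 10. [r4c2∈{7}] only 7 remains possible at r4c2, so r4c2=7.
Step 11. [r2c7∈{2,4}] in col 7, 4 fits only at r2c7. So r2c7=4.
Step 12. [r6c1∈{8}] only 8 remains possible at r6c1, so r6c1=8.
Step 13. [r1c1∈{7}] r1c1 is down to just 7 ⇒ r1c1=7.
Step 14. [r3c5∈{6,8}] 8 has one home in col 5: r3c5. So r3c5=8.
Step 15. [r8c3∈{1,7}] in col 3, 1 fits only at r8c3, so r8c3=1.
Step 16. [r9c3∈{7,8}] across col 3, 7 lands solely at r9c3. So r9c3=7.
Step 17. [r6c2∈{5}] only 5 remains possible at r6c2. So r6c2=5.
Step 18. [r9c7∈{6}] only 6 remains possible at r9c7, so r9c7=6.
Step 19. [r5c6∈{7}] r5c6 is down to just 7, so r5c6=7.
Step 20. [r3c3∈{9}] r3c3 has the single candidate 9, so r3c3=9.
Step 21. [r1c4∈{4}] r1c4's peers cover all but 4, so r1c4=4.
Step 22. [r5c9∈{4}] r5c9 has the single candidate 4 ⇒ r5c9=4.
Step 23. [r2c9∈{8}] r2c9 has the single candidate 8 ⇒ r2c9=8.
Step 24. [r6c7∈{2}] nothing but 2 survives at r6c7. So r6c7=2.
Step 25. [r4c3∈{4}] only 4 remains possible at r4c3, so r4c3=4.
Step 26. [r1c6∈{2}] r1c6's peers cover all but 2. So r1c6=2.
Step 27. [r2c8∈{2}] r2c8 has the single candidate 2 ⇒ r2c8=2.
Step 28. [r8c2∈{2}] r8c2's peers cover all but 2 ⇒ r8c2=2.
Step 29. [r6c5∈{6}] r6c5's peers cover all but 6 ⇒ r6c5=6.
Step 30. [r9c8∈{5}] nothing but 5 survives at r9c8. So r9c8=5.
Step 31. [r9c2∈{8}] r9c2's peers cover all but 8. So r9c2=8.
Step 32. [r7c7∈{1}] r7c7 has the single candidate 1, so r7c7=1.
Step 33. [r7c2∈{9}] r7c2 has the single candidate 9 ⇒ r7c2=9.
Step 34. [r4c8∈{3}] r4c8's peers cover all but 3 ⇒ r4c8=3.
Step 35. [r9c6∈{3}] only 3 remains possible at r9c6, so r9c6=3.
Step 36. [r8c1∈{3}] r8c1 is down to just 3 ⇒ r8c1=3.
Step 37. [r8c7∈{7}] r8c7 has the single candidate 7. So r8c7=7.
Step 38. [r1c3∈{8}] r1c3 has the single candidate 8, so r1c3=8.
Step 39. [r5c8∈{9}] r5c8's peers cover all but 9, so r5c8=9.
Step 40. [r2c4∈{7}] only 7 remains possible at r2c4. So r2c4=7.
Step 41. [r3c6∈{6}] r3c6's peers cover all but 6 ⇒ r3c6=6.

Answer: 7 3 8 4 1 2 9 6 5 / 5 1 6 7 3 9 4 2 8 / 2 4 9 5 8 6 3 1 7 / 9 7 4 8 2 1 5 3 6 / 1 6 2 3 5 7 8 9 4 / 8 5 3 9 6 4 2 7 1 / 6 9 5 2 7 8 1 4 3 / 3 2 1 6 4 5 7 8 9 / 4 8 7 1 9 3 6 5 2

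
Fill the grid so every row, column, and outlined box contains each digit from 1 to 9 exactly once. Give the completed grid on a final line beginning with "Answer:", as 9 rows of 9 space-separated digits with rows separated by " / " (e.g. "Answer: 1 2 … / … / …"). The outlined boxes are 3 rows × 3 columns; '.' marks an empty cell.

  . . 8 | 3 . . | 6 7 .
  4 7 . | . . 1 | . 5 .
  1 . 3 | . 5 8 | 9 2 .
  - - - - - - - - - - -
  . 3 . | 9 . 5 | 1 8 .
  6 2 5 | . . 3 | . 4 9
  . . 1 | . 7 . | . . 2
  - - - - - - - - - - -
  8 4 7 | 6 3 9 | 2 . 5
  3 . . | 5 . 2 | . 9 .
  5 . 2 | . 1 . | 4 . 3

Step 1. [r9c4∈{7,8}] r9c4 is the only open cell in row 9 admitting 8. So r9c4=8.
Step 2. [r4c5∈{2,4,6}] across row 4, 2 lands solely at r4c5. So r4c5=2.
Step 3. [r8c3∈{6}] r8c3 is down to just 6 ⇒ r8c3=6.
Step 4. [r1c6∈{4}] only 4 remains possible at r1c6, so r1c6=4.
Step 5. [r2c3∈{9}] only 9 remains possible at r2c3 ⇒ r2c3=9.
Step 6. [r5c7∈{7}] nothing but 7 survives at r5c7. So r5c7=7.
Step 7. [r8c7∈{8}] r8c7 is down to just 8, so r8c7=8.
Step 8. [r6c8∈{3,6}] col 8 places 3 nowhere but r6c8. So r6c8=3.
Step 9. [r7c8∈{1}] r7c8's peers cover all but 1. So r7c8=1.
Step 10. [r6c1∈{9}] r6c1's peers cover all but 9, so r6c1=9.
Step 11. [r3c4∈{7}] r3c4 has the single candidate 7. So r3c4=7.
Step 12. [r5c4∈{1}] only 1 remains possible at r5c4. So r5c4=1.
Step 13. [r6c2∈{8}] r6c2 has the single candidate 8, so r6c2=8.
Step 14. [r2c4∈{2}] r2c4 has the single candidate 2, so r2c4=2.
Step 15. [r1c1∈{2}] nothing but 2 survives at r1c1, so r1c1=2.
Step 16. [r8c5∈{4}] r8c5 is down to just 4, so r8c5=4.
Step 17. [r9c8∈{6}] r9c8 is down to just 6 ⇒ r9c8=6.
Step 18. [r6c6∈{6}] r6c6 has the single candidate 6, so r6c6=6.
Step 19. [r8c2∈{1}] only 1 remains possible at r8c2. So r8c2=1.
Step 20. [r1c5∈{9}] r1c5 has the single candidate 9, so r1c5=9.
Step 21. [r2c9∈{8}] r2c9 has the single candidate 8 ⇒ r2c9=8.
Step 22. [r6c4∈{4}] only 4 remains possible at r6c4 ⇒ r6c4=4.
Step 23. [r1c2∈{5}] r1c2's peers cover all but 5. So r1c2=5.
Step 24. [r8c9∈{7}] r8c9's peers cover all but 7 ⇒ r8c9=7.
Step 25. [r3c2∈{6}] only 6 remains possible at r3c2. So r3c2=6.
Step 26. [r9c2∈{9}] only 9 remains possible at r9c2 ⇒ r9c2=9.
Step 27. [r1c9∈{1}] r1c9 is down to just 1. So r1c9=1.
Step 28. [r3c9∈{4}] only 4 remains possible at r3c9 ⇒ r3c9=4.
Step 29. [r5c5∈{8}] nothing but 8 survives at r5c5. So r5c5=8.
Step 30. [r4c1∈{7}] r4c1 has the single candidate 7. So r4c1=7.
Step 31. [r4c9∈{6}] r4c9 is down to just 6. So r4c9=6.
Step 32. [r9c6∈{7}] nothing but 7 survives at r9c6 ⇒ r9c6=7.
Step 33. [r2c5∈{6}] r2c5's peers cover all but 6. So r2c5=6.
Step 34. [r4c3∈{4}] only 4 remains possible at r4c3. So r4c3=4.
Step 35. [r6c7∈{5}] r6c7 has the single candidate 5 ⇒ r6c7=5.
Step 36. [r2c7∈{3}] r2c7's peers cover all but 3 ⇒ r2c7=3.

Answer: 2 5 8 3 9 4 6 7 1 / 4 7 9 2 6 1 3 5 8 / 1 6 3 7 5 8 9 2 4 / 7 3 4 9 2 5 1 8 6 / 6 2 5 1 8 3 7 4 9 / 9 8 1 4 7 6 5 3 2 / 8 4 7 6 3 9 2 1 5 / 3 1 6 5 4 2 8 9 7 / 5 9 2 8 1 7 4 6 3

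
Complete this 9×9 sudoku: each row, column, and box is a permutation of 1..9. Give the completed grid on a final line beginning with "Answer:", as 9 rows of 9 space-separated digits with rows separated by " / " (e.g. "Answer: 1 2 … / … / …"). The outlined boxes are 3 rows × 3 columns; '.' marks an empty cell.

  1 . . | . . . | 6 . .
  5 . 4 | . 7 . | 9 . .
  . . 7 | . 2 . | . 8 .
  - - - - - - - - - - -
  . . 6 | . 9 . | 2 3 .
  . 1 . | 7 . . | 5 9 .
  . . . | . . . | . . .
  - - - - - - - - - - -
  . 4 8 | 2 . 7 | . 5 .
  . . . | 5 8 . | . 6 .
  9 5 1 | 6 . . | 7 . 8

Step 1. [r4c6∈{1,4,5,8}] in row 4, 5 fits only at r4c6 ⇒ r4c6=5.
Step 2. [r8c6∈{1,3,4,9}] r8c6 is the only open cell in box 8 admitting 9, so r8c6=9.
Step 3. [r6c7∈{1,4,8}] 8 has one home in col 7: r6c7. So r6c7=8.
Step 4. [r9c8∈{2,4}] in row 9, 2 fits only at r9c8, so r9c8=2.
Step 5. [r2c8∈{1}] only 1 remains possible at r2c8, so r2c8=1.
Step 6. [r7c5∈{1,3}] across box 8, 1 lands solely at r7c5, so r7c5=1.
Step 7. [r7c7∈{3}] nothing but 3 survives at r7c7, so r7c7=3.
Step 8. [r3c7∈{4}] r3c7's peers cover all but 4 ⇒ r3c7=4.
Step 9. [r6c8∈{4,7}] across col 8, 4 lands solely at r6c8, so r6c8=4.
Step 10. [r6c3∈{2,3,5,9}] across row 6, 5 lands solely at r6c3. So r6c3=5.
Step 11. [r1c3∈{2,3,9}] in col 3, 9 fits only at r1c3 ⇒ r1c3=9.
Step 12. [r5c9∈{6}] r5c9 has the single candidate 6. So r5c9=6.
Step 13. [r6c2∈{2,3,7,9}] in row 6, 9 fits only at r6c2 ⇒ r6c2=9.
Step 14. [r1c5∈{3,4,5}] in col 5, 5 fits only at r1c5, so r1c5=5.
Step 15. [r3c4∈{1,3,9}] in row 3, 9 fits only at r3c4. So r3c4=9.
Step 16. [r3c6∈{1,3,6}] row 3 places 1 nowhere but r3c6. So r3c6=1.
Step 17. [r2c6∈{3,6,8}] in box 2, 6 fits only at r2c6, so r2c6=6.
Step 18. [r3c2∈{3,6}] r3c2 is the only open cell in col 2 admitting 6 ⇒ r3c2=6.
Step 19. [r3c1∈{3}] r3c1 is down to just 3. So r3c1=3.
Step 20. [r5c3∈{2,3}] in box 4, 3 fits only at r5c3, so r5c3=3.
Step 21. [r5c5∈{4}] only 4 remains possible at r5c5. So r5c5=4.
Step 22. [r1c4∈{3,4,8}] 4 has one home in col 4: r1c4, so r1c4=4.
Step 23. [r9c5∈{3}] r9c5 has the single candidate 3, so r9c5=3.
Step 24. [r4c1∈{4,7,8}] row 4 places 4 nowhere but r4c1, so r4c1=4.
Step 25. [r5c1∈{2,8}] across col 1, 8 lands solely at r5c1, so r5c1=8.
Step 26. [r4c2∈{7}] only 7 remains possible at r4c2, so r4c2=7.
Step 27. [r1c6∈{3,8}] r1c6 is the only open cell in col 6 admitting 8, so r1c6=8.
Step 28. [r4c9∈{1}] r4c9 has the single candidate 1, so r4c9=1.
Step 29. [r1c9∈{2,3,7}] r1c9 is the only open cell in row 1 admitting 3 ⇒ r1c9=3.
Step 30. [r6c6∈{2,3}] col 6 places 3 nowhere but r6c6. So r6c6=3.
Step 31. [r1c2∈{2}] r1c2's peers cover all but 2 ⇒ r1c2=2.
Step 32. [r6c1∈{2}] r6c1 has the single candidate 2 ⇒ r6c1=2.
Step 33. [r2c9∈{2}] r2c9 has the single candidate 2, so r2c9=2.
Step 34. [r6c5∈{6}] r6c5's peers cover all but 6, so r6c5=6.
Step 35. [r1c8∈{7}] r1c8 is down to just 7. So r1c8=7.
Step 36. [r6c4∈{1}] r6c4 is down to just 1 ⇒ r6c4=1.
Step 37. [r8c7∈{1}] only 1 remains possible at r8c7, so r8c7=1.
Step 38. [r8c1∈{7}] r8c1's peers cover all but 7, so r8c1=7.
Step 39. [r2c4∈{3}] only 3 remains possible at r2c4, so r2c4=3.
Step 40. [r6c9∈{7}] only 7 remains possible at r6c9. So r6c9=7.
Step 41. [r5c6∈{2}] r5c6 has the single candidate 2, so r5c6=2.
Step 42. [r3c9∈{5}] r3c9's peers cover all but 5. So r3c9=5.
Step 43. [r9c6∈{4}] r9c6 is down to just 4. So r9c6=4.
Step 44. [r7c9∈{9}] nothing but 9 survives at r7c9 ⇒ r7c9=9.
Step 45. [r8c9∈{4}] only 4 remains possible at r8c9. So r8c9=4.
Step 46. [r8c2∈{3}] nothing but 3 survives at r8c2. So r8c2=3.
Step 47. [r2c2∈{8}] only 8 remains possible at r2c2 ⇒ r2c2=8.
Step 48. [r7c1∈{6}] r7c1 has the single candidate 6 ⇒ r7c1=6.
Step 49. [r4c4∈{8}] r4c4 is down to just 8 ⇒ r4c4=8.
Step 50. [r8c3∈{2}] nothing but 2 survives at r8c3 ⇒ r8c3=2.

Answer: 1 2 9 4 5 8 6 7 3 / 5 8 4 3 7 6 9 1 2 / 3 6 7 9 2 1 4 8 5 / 4 7 6 8 9 5 2 3 1 / 8 1 3 7 4 2 5 9 6 / 2 9 5 1 6 3 8 4 7 / 6 4 8 2 1 7 3 5 9 / 7 3 2 5 8 9 1 6 4 / 9 5 1 6 3 4 7 2 8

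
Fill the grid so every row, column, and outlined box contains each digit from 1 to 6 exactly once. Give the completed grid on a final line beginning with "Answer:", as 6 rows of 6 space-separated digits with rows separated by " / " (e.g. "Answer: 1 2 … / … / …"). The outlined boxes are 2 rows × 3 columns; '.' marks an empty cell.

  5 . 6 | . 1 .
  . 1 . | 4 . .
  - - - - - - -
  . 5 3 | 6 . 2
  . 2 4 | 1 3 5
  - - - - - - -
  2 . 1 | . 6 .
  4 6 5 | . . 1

Step 1. [r6c4∈{2,3}] 3 has one home in row 6: r6c4, so r6c4=3.
Step 2. [r1c6∈{3}] r1c6's peers cover all but 3, so r1c6=3.
Step 3. [r6c5∈{2}] r6c5 is down to just 2 ⇒ r6c5=2.
Step 4. [r2c3∈{2}] nothing but 2 survives at r2c3. So r2c3=2.
Step 5. [r3c1∈{1}] r3c1's peers cover all but 1 ⇒ r3c1=1.
Step 6. [r4c1∈{6}] r4c1 is down to just 6. So r4c1=6.
Step 7. [r5c2∈{3}] only 3 remains possible at r5c2 ⇒ r5c2=3.
Step 8. [r5c6∈{4}] r5c6 is down to just 4. So r5c6=4.
Step 9. [r1c2∈{4}] only 4 remains possible at r1c2. So r1c2=4.
Step 10. [r2c6∈{6}] r2c6 is down to just 6, so r2c6=6.
Step 11. [r2c1∈{3}] r2c1 is down to just 3. So r2c1=3.
Step 12. [r5c4∈{5}] r5c4's peers cover all but 5. So r5c4=5.
Step 13. [r2c5∈{5}] r2c5 has the single candidate 5 ⇒ r2c5=5.
Step 14. [r3c5∈{4}] only 4 remains possible at r3c5 ⇒ r3c5=4.
Step 15. [r1c4∈{2}] r1c4 is down to just 2. So r1c4=2.

Answer: 5 4 6 2 1 3 / 3 1 2 4 5 6 / 1 5 3 6 4 2 / 6 2 4 1 3 5 / 2 3 1 5 6 4 / 4 6 5 3 2 1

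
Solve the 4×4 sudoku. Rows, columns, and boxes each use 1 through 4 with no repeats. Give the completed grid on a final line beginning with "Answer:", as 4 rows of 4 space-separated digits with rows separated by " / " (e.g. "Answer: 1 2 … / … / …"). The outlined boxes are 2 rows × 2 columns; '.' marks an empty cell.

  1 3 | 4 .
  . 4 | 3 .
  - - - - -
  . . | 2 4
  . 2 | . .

Step 1. [r2c4∈{1,2}] across row 2, 1 lands solely at r2c4, so r2c4=1.
Step 2. [r4c1∈{3,4}] 4 has one home in row 4: r4c1 ⇒ r4c1=4.
Step 3. [r2c1∈{2}] r2c1 is down to just 2. So r2c1=2.
Step 4. [r4c3∈{1}] nothing but 1 survives at r4c3, so r4c3=1.
Step 5. [r3c1∈{3}] nothing but 3 survives at r3c1 ⇒ r3c1=3.
Step 6. [r1c4∈{2}] only 2 remains possible at r1c4, so r1c4=2.
Step 7. [r3c2∈{1}] nothing but 1 survives at r3c2 ⇒ r3c2=1.
Step 8. [r4c4∈{3}] r4c4 has the single candidate 3, so r4c4=3.

Answer: 1 3 4 2 / 2 4 3 1 / 3 1 2 4 / 4 2 1 3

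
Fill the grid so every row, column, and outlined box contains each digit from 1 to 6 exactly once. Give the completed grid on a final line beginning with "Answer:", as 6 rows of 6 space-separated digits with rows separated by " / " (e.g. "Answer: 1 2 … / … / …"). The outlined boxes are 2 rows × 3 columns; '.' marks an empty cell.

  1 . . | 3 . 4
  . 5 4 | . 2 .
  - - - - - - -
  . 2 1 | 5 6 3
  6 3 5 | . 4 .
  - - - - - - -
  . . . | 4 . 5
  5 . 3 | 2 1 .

Step 1. [r1c2∈{6}] nothing but 6 survives at r1c2. So r1c2=6.
Step 2. [r2c4∈{1,6}] in col 4, 6 fits only at r2c4. So r2c4=6.
Step 3. [r1c3∈{2}] r1c3 is down to just 2. So r1c3=2.
Step 4. [r4c4∈{1}] r4c4's peers cover all but 1 ⇒ r4c4=1.
Step 5. [r5c2∈{1}] only 1 remains possible at r5c2, so r5c2=1.
Step 6. [r1c5∈{5}] only 5 remains possible at r1c5. So r1c5=5.
Step 7. [r5c1∈{2}] nothing but 2 survives at r5c1, so r5c1=2.
Step 8. [r2c6∈{1}] r2c6 has the single candidate 1, so r2c6=1.
Step 9. [r4c6∈{2}] nothing but 2 survives at r4c6 ⇒ r4c6=2.
Step 10. [r5c3∈{6}] only 6 remains possible at r5c3 ⇒ r5c3=6.
Step 11. [r2c1∈{3}] nothing but 3 survives at r2c1. So r2c1=3.
Step 12. [r3c1∈{4}] only 4 remains possible at r3c1, so r3c1=4.
Step 13. [r6c2∈{4}] only 4 remains possible at r6c2. So r6c2=4.
Step 14. [r6c6∈{6}] nothing but 6 survives at r6c6. So r6c6=6.
Step 15. [r5c5∈{3}] r5c5 is down to just 3. So r5c5=3.

Answer: 1 6 2 3 5 4 / 3 5 4 6 2 1 / 4 2 1 5 6 3 / 6 3 5 1 4 2 / 2 1 6 4 3 5 / 5 4 3 2 1 6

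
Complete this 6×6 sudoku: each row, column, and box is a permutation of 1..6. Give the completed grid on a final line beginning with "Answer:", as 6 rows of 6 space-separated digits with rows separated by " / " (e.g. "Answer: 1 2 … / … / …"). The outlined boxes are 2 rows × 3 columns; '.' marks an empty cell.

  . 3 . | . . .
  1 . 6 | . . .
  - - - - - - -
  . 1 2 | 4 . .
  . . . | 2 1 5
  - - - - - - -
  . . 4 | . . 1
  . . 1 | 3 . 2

Step 1. [r3c1∈{3,5,6}] 5 has one home in row 3: r3c1. So r3c1=5.
Step 2. [r2c4∈{5}] only 5 remains possible at r2c4. So r2c4=5.
Step 3. [r6c1∈{6}] r6c1 is down to just 6. So r6c1=6.
Step 4. [r6c5∈{4,5}] 4 has one home in row 6: r6c5 ⇒ r6c5=4.
Step 5. [r5c4∈{6}] r5c4 is down to just 6 ⇒ r5c4=6.
Step 6. [r5c1∈{2,3}] row 5 places 3 nowhere but r5c1. So r5c1=3.
Step 7. [r1c1∈{2,4}] in col 1, 2 fits only at r1c1, so r1c1=2.
Step 8. [r2c2∈{4}] only 4 remains possible at r2c2 ⇒ r2c2=4.
Step 9. [r2c6∈{3}] r2c6 is down to just 3, so r2c6=3.
Step 10. [r3c6∈{6}] r3c6's peers cover all but 6 ⇒ r3c6=6.
Step 11. [r5c2∈{2,5}] 2 has one home in row 5: r5c2. So r5c2=2.
Step 12. [r1c4∈{1}] only 1 remains possible at r1c4. So r1c4=1.
Step 13. [r1c3∈{5}] r1c3 is down to just 5 ⇒ r1c3=5.
Step 14. [r3c5∈{3}] r3c5 has the single candidate 3, so r3c5=3.
Step 15. [r1c6∈{4}] r1c6 is down to just 4, so r1c6=4.
Step 16. [r5c5∈{5}] r5c5's peers cover all but 5 ⇒ r5c5=5.
Step 17. [r4c1∈{4}] r4c1's peers cover all but 4 ⇒ r4c1=4.
Step 18. [r4c3∈{3}] r4c3 has the single candidate 3. So r4c3=3.
Step 19. [r6c2∈{5}] r6c2's peers cover all but 5, so r6c2=5.
Step 20. [r2c5∈{2}] nothing but 2 survives at r2c5. So r2c5=2.
Step 21. [r1c5∈{6}] nothing but 6 survives at r1c5. So r1c5=6.
Step 22. [r4c2∈{6}] r4c2's peers cover all but 6, so r4c2=6.

Answer: 2 3 5 1 6 4 / 1 4 6 5 2 3 / 5 1 2 4 3 6 / 4 6 3 2 1 5 / 3 2 4 6 5 1 / 6 5 1 3 4 2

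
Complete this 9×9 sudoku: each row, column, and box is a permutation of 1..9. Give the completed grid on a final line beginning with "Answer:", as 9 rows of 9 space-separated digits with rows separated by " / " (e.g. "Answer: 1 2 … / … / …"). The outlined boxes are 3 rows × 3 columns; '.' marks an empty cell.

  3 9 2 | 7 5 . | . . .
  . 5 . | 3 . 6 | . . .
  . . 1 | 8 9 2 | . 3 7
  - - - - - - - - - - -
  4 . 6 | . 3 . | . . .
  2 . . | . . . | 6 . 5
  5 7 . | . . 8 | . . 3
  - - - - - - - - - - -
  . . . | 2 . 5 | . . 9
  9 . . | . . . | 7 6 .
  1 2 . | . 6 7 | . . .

Step 1. [r8c9∈{1,2,4,8}] across row 8, 2 lands solely at r8c9. So r8c9=2.
Step 2. [r4c8∈{1,2,7,8,9}] 7 has one home in row 4: r4c8 ⇒ r4c8=7.
Step 3. [r4c7∈{1,2,8,9}] r4c7 is the only open cell in row 4 admitting 2, so r4c7=2.
Step 4. [r8c3∈{3,4,5,8}] in row 8, 5 fits only at r8c3. So r8c3=5.
Step 5. [r2c8∈{1,2,4,8,9}] in row 2, 2 fits only at r2c8 ⇒ r2c8=2.
Step 6. [r2c7∈{1,4,8,9}] r2c7 is the only open cell in row 2 admitting 9. So r2c7=9.
Step 7. [r9c4∈{4,9}] in row 9, 9 fits only at r9c4. So r9c4=9.
Step 8. [r9c8∈{4,5,8}] in col 8, 5 fits only at r9c8. So r9c8=5.
Step 9. [r8c6∈{1,3,4}] r8c6 is the only open cell in col 6 admitting 3, so r8c6=3.
Step 10. [r1c9∈{1,4,6,8}] across row 1, 6 lands solely at r1c9, so r1c9=6.
Step 11. [r5c5∈{1,4,7}] row 5 places 7 nowhere but r5c5. So r5c5=7.
Step 12. [r6c5∈{1,2,4}] 2 has one home in row 6: r6c5, so r6c5=2.
Step 13. [r4c6∈{1,9}] across row 4, 9 lands solely at r4c6. So r4c6=9.
Step 14. [r3c1∈{6}] nothing but 6 survives at r3c1 ⇒ r3c1=6.
Step 15. [r3c2∈{4}] r3c2 is down to just 4, so r3c2=4.
Step 16. [r8c2∈{8}] r8c2 has the single candidate 8 ⇒ r8c2=8.
Step 17. [r7c5∈{1,4,8}] 8 has one home in col 5: r7c5. So r7c5=8.
Step 18. [r4c9∈{1,8}] 8 has one home in row 4: r4c9. So r4c9=8.
Step 19. [r9c9∈{4}] nothing but 4 survives at r9c9. So r9c9=4.
Step 20. [r9c3∈{3}] r9c3 has the single candidate 3, so r9c3=3.
Step 21. [r7c8∈{1}] r7c8 has the single candidate 1. So r7c8=1.
Step 22. [r6c7∈{1,4}] in box 6, 1 fits only at r6c7, so r6c7=1.
Step 23. [r1c7∈{4,8}] col 7 places 4 nowhere but r1c7, so r1c7=4.
Step 24. [r5c6∈{1,4}] col 6 places 4 nowhere but r5c6 ⇒ r5c6=4.
Step 25. [r5c4∈{1}] r5c4's peers cover all but 1, so r5c4=1.
Step 26. [r2c5∈{1,4}] in row 2, 4 fits only at r2c5 ⇒ r2c5=4.
Step 27. [r5c3∈{8,9}] across row 5, 8 lands solely at r5c3 ⇒ r5c3=8.
Step 28. [r2c3∈{7}] nothing but 7 survives at r2c3, so r2c3=7.
Step 29. [r6c8∈{4,9}] across row 6, 4 lands solely at r6c8. So r6c8=4.
Step 30. [r4c2∈{1}] only 1 remains possible at r4c2, so r4c2=1.
Step 31. [r5c2∈{3}] r5c2 has the single candidate 3. So r5c2=3.
Step 32. [r7c2∈{6}] nothing but 6 survives at r7c2. So r7c2=6.
Step 33. [r8c4∈{4}] r8c4's peers cover all but 4. So r8c4=4.
Step 34. [r3c7∈{5}] nothing but 5 survives at r3c7 ⇒ r3c7=5.
Step 35. [r5c8∈{9}] nothing but 9 survives at r5c8. So r5c8=9.
Step 36. [r2c1∈{8}] r2c1 is down to just 8 ⇒ r2c1=8.
Step 37. [r1c8∈{8}] r1c8 is down to just 8, so r1c8=8.
Step 38. [r8c5∈{1}] only 1 remains possible at r8c5, so r8c5=1.
Step 39. [r9c7∈{8}] r9c7's peers cover all but 8. So r9c7=8.
Step 40. [r7c7∈{3}] r7c7's peers cover all but 3, so r7c7=3.
Step 41. [r7c1∈{7}] only 7 remains possible at r7c1 ⇒ r7c1=7.
Step 42. [r7c3∈{4}] only 4 remains possible at r7c3. So r7c3=4.
Step 43. [r1c6∈{1}] only 1 remains possible at r1c6 ⇒ r1c6=1.
Step 44. [r6c3∈{9}] r6c3 has the single candidate 9 ⇒ r6c3=9.
Step 45. [r2c9∈{1}] r2c9 is down to just 1 ⇒ r2c9=1.
Step 46. [r6c4∈{6}] nothing but 6 survives at r6c4. So r6c4=6.
Step 47. [r4c4∈{5}] r4c4 has the single candidate 5, so r4c4=5.

Answer: 3 9 2 7 5 1 4 8 6 / 8 5 7 3 4 6 9 2 1 / 6 4 1 8 9 2 5 3 7 / 4 1 6 5 3 9 2 7 8 / 2 3 8 1 7 4 6 9 5 / 5 7 9 6 2 8 1 4 3 / 7 6 4 2 8 5 3 1 9 / 9 8 5 4 1 3 7 6 2 / 1 2 3 9 6 7 8 5 4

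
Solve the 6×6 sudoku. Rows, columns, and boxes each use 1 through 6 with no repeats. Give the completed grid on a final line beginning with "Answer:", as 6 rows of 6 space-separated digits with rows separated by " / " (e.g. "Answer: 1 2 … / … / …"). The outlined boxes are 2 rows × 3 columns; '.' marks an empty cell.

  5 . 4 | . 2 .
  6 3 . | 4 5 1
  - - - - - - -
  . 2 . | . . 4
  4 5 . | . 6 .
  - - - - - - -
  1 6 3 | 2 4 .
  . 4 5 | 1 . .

Step 1. [r4c4∈{3}] nothing but 3 survives at r4c4. So r4c4=3.
Step 2. [r1c6∈{3,6}] in row 1, 3 fits only at r1c6 ⇒ r1c6=3.
Step 3. [r4c3∈{1}] nothing but 1 survives at r4c3 ⇒ r4c3=1.
Step 4. [r6c5∈{3}] nothing but 3 survives at r6c5 ⇒ r6c5=3.
Step 5. [r1c2∈{1}] r1c2 has the single candidate 1 ⇒ r1c2=1.
Step 6. [r6c1∈{2}] r6c1 has the single candidate 2, so r6c1=2.
Step 7. [r3c4∈{5}] nothing but 5 survives at r3c4, so r3c4=5.
Step 8. [r3c5∈{1}] nothing but 1 survives at r3c5, so r3c5=1.
Step 9. [r2c3∈{2}] r2c3 is down to just 2 ⇒ r2c3=2.
Step 10. [r5c6∈{5}] r5c6 is down to just 5. So r5c6=5.
Step 11. [r1c4∈{6}] r1c4 has the single candidate 6 ⇒ r1c4=6.
Step 12. [r3c3∈{6}] only 6 remains possible at r3c3, so r3c3=6.
Step 13. [r3c1∈{3}] nothing but 3 survives at r3c1. So r3c1=3.
Step 14. [r6c6∈{6}] r6c6 is down to just 6. So r6c6=6.
Step 15. [r4c6∈{2}] r4c6's peers cover all but 2 ⇒ r4c6=2.

Answer: 5 1 4 6 2 3 / 6 3 2 4 5 1 / 3 2 6 5 1 4 / 4 5 1 3 6 2 / 1 6 3 2 4 5 / 2 4 5 1 3 6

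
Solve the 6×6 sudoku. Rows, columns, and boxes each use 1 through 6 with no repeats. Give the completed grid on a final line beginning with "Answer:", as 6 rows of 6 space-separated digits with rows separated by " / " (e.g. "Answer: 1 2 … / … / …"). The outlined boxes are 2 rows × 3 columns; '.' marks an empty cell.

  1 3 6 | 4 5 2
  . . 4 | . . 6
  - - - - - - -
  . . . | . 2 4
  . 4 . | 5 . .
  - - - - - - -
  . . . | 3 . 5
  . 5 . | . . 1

Step 1. [r4c6∈{3}] only 3 remains possible at r4c6. So r4c6=3.
Step 2. [r6c4∈{2,6}] in col 4, 2 fits only at r6c4 ⇒ r6c4=2.
Step 3. [r3c4∈{1,6}] col 4 places 6 nowhere but r3c4 ⇒ r3c4=6.
Step 4. [r5c2∈{1,2,6}] col 2 places 6 nowhere but r5c2, so r5c2=6.
Step 5. [r5c3∈{1,2}] across row 5, 1 lands solely at r5c3 ⇒ r5c3=1.
Step 6. [r5c1∈{2,4}] in row 5, 2 fits only at r5c1. So r5c1=2.
Step 7. [r3c3∈{3,5}] 5 has one home in col 3: r3c3. So r3c3=5.
Step 8. [r6c1∈{3,4}] col 1 places 4 nowhere but r6c1 ⇒ r6c1=4.
Step 9. [r2c5∈{1,3}] across row 2, 3 lands solely at r2c5 ⇒ r2c5=3.
Step 10. [r2c1∈{5}] nothing but 5 survives at r2c1 ⇒ r2c1=5.
Step 11. [r3c1∈{3}] r3c1 has the single candidate 3 ⇒ r3c1=3.
Step 12. [r6c5∈{6}] r6c5's peers cover all but 6, so r6c5=6.
Step 13. [r4c5∈{1}] only 1 remains possible at r4c5 ⇒ r4c5=1.
Step 14. [r4c1∈{6}] only 6 remains possible at r4c1 ⇒ r4c1=6.
Step 15. [r5c5∈{4}] r5c5 has the single candidate 4 ⇒ r5c5=4.
Step 16. [r2c4∈{1}] r2c4 is down to just 1 ⇒ r2c4=1.
Step 17. [r4c3∈{2}] only 2 remains possible at r4c3 ⇒ r4c3=2.
Step 18. [r2c2∈{2}] only 2 remains possible at r2c2. So r2c2=2.
Step 19. [r3c2∈{1}] only 1 remains possible at r3c2 ⇒ r3c2=1.
Step 20. [r6c3∈{3}] r6c3's peers cover all but 3, so r6c3=3.

Answer: 1 3 6 4 5 2 / 5 2 4 1 3 6 / 3 1 5 6 2 4 / 6 4 2 5 1 3 / 2 6 1 3 4 5 / 4 5 3 2 6 1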